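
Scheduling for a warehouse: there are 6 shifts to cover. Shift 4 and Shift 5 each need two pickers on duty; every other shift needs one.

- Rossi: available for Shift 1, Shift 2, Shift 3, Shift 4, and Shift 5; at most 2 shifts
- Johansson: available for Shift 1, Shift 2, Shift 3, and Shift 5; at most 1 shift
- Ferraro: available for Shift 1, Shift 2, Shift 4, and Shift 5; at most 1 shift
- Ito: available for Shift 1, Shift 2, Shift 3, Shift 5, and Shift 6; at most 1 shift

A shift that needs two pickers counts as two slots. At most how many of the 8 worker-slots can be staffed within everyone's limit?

5

Total capacity across all pickers is 2+1+1+1 = 5, and 8 slots are needed, so at most 5 can be filled.
An assignment achieving 5: Shift 1→Johansson, Shift 3→Rossi, Shift 4→Rossi+Ferraro, Shift 6→Ito.
Loads: Rossi 2/2, Johansson 1/1, Ferraro 1/1, Ito 1/1.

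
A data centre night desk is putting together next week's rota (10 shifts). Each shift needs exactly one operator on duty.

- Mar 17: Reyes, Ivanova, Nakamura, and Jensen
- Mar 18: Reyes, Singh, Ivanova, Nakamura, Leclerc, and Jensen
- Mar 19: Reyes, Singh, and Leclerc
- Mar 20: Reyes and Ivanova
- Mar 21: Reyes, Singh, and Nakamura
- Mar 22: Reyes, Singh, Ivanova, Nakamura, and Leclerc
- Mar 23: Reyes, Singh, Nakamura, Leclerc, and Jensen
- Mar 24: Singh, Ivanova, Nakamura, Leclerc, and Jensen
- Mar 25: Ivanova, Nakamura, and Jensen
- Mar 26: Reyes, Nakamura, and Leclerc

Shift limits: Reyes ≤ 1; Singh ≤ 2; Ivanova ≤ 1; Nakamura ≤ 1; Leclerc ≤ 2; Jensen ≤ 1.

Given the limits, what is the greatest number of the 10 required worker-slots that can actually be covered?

Total capacity across all operators is 1+2+1+1+2+1 = 8, and 10 slots are needed, so at most 8 can be filled.
An assignment achieving 8: Mar 17→Jensen, Mar 19→Singh, Mar 20→Reyes, Mar 21→Singh, Mar 22→Leclerc, Mar 23→Leclerc, Mar 25→Ivanova, Mar 26→Nakamura.
Loads: Reyes 1/1, Singh 2/2, Ivanova 1/1, Nakamura 1/1, Leclerc 2/2, Jensen 1/1.

8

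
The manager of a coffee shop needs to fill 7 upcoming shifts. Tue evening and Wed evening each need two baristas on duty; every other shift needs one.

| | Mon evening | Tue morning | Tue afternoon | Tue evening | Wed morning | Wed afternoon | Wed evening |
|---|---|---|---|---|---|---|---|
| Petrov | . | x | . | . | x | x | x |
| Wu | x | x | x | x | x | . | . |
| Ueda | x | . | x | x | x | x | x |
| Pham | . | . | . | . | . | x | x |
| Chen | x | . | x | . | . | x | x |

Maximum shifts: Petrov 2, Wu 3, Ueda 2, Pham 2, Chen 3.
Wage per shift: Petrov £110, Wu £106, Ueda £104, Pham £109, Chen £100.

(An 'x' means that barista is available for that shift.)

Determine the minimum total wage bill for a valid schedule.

£935

Tue evening can only be covered by Wu and Ueda, so that assignment is forced.
Picking the cheapest available barista for each shift independently would cost £924, but that ignores the shift limits.
An optimal schedule: Mon evening→Chen, Tue morning→Wu, Tue afternoon→Chen, Tue evening→Ueda+Wu, Wed morning→Wu, Wed afternoon→Chen, Wed evening→Ueda+Pham.
Total: 100 + 106 + 100 + 104 + 106 + 106 + 100 + 104 + 109 = £935.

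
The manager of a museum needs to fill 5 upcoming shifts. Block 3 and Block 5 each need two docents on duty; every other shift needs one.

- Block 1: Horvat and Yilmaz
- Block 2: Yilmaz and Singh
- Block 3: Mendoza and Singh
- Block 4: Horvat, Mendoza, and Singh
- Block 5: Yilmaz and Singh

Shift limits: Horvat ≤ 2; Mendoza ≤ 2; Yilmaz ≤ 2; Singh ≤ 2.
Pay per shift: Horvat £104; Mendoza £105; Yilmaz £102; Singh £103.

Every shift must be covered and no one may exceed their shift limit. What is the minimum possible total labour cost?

Block 3 can only be covered by Mendoza and Singh, so that assignment is forced.
Block 5 can only be covered by Yilmaz and Singh, so that assignment is forced.
Picking the cheapest available docent for each shift independently would cost £720, but that ignores the shift limits.
An optimal schedule: Block 1→Horvat, Block 2→Yilmaz, Block 3→Mendoza+Singh, Block 4→Horvat, Block 5→Yilmaz+Singh.
Total: 104 + 102 + 105 + 103 + 104 + 102 + 103 = £723.

£723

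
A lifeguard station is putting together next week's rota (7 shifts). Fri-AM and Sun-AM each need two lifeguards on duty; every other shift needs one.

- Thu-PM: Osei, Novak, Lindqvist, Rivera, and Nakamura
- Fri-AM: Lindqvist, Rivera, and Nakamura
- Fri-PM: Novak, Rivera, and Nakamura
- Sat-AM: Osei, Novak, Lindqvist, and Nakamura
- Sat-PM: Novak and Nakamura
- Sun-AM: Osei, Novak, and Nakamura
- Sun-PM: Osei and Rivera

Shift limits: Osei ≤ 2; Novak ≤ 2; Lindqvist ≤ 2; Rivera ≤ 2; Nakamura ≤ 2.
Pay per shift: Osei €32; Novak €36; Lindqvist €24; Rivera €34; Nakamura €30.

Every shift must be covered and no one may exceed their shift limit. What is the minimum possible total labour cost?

€276

Picking the cheapest available lifeguard for each shift independently would cost €256, but that ignores the shift limits.
An optimal schedule: Thu-PM→Rivera, Fri-AM→Lindqvist+Nakamura, Fri-PM→Rivera, Sat-AM→Lindqvist, Sat-PM→Nakamura, Sun-AM→Osei+Novak, Sun-PM→Osei.
Total: 34 + 24 + 30 + 34 + 24 + 30 + 32 + 36 + 32 = €276.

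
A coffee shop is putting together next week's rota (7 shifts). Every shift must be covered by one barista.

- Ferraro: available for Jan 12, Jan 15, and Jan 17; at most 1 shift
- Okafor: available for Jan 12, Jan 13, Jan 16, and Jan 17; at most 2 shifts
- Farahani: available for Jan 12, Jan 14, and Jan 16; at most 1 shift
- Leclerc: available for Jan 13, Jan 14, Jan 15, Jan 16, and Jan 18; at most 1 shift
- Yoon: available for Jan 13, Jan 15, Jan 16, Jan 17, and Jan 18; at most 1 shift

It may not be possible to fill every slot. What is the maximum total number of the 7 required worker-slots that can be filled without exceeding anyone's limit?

6

Total capacity across all baristas is 1+2+1+1+1 = 6, and 7 slots are needed, so at most 6 can be filled.
An assignment achieving 6: Jan 12→Ferraro, Jan 13→Okafor, Jan 14→Farahani, Jan 15→Yoon, Jan 17→Okafor, Jan 18→Leclerc.
Loads: Ferraro 1/1, Okafor 2/2, Farahani 1/1, Leclerc 1/1, Yoon 1/1.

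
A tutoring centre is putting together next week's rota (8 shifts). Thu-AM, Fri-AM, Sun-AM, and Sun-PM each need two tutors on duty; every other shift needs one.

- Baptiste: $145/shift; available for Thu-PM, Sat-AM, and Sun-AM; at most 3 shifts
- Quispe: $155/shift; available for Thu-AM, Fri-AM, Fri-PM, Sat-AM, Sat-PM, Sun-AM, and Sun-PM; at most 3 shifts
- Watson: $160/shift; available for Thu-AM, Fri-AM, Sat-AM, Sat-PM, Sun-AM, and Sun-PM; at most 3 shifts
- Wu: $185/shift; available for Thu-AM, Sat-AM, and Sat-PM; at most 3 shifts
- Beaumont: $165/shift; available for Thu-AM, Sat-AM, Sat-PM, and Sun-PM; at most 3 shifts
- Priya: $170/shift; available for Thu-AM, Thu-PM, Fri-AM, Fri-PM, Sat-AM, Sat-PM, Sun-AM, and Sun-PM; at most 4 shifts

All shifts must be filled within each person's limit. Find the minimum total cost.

Picking the cheapest available tutor for each shift independently would cost $1845, but that ignores the shift limits.
An optimal schedule: Thu-AM→Watson+Beaumont, Thu-PM→Baptiste, Fri-AM→Quispe+Watson, Fri-PM→Quispe, Sat-AM→Baptiste, Sat-PM→Beaumont, Sun-AM→Baptiste+Quispe, Sun-PM→Watson+Beaumont.
Total: 160 + 165 + 145 + 155 + 160 + 155 + 145 + 165 + 145 + 155 + 160 + 165 = $1875.

$1875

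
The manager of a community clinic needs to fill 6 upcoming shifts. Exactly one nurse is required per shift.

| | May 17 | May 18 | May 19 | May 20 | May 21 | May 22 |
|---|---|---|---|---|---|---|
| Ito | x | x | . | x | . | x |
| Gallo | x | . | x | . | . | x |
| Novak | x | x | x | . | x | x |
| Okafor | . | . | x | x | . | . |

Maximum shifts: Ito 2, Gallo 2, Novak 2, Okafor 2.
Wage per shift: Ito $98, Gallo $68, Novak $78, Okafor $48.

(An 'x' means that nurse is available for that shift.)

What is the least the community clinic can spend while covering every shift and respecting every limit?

May 21 can only be covered by Novak, so that assignment is forced.
Picking the cheapest available nurse for each shift independently would cost $388, and that bound is achievable.
An optimal schedule: May 17→Gallo, May 18→Novak, May 19→Okafor, May 20→Okafor, May 21→Novak, May 22→Gallo.
Total: 68 + 78 + 48 + 48 + 78 + 68 = $388.

$388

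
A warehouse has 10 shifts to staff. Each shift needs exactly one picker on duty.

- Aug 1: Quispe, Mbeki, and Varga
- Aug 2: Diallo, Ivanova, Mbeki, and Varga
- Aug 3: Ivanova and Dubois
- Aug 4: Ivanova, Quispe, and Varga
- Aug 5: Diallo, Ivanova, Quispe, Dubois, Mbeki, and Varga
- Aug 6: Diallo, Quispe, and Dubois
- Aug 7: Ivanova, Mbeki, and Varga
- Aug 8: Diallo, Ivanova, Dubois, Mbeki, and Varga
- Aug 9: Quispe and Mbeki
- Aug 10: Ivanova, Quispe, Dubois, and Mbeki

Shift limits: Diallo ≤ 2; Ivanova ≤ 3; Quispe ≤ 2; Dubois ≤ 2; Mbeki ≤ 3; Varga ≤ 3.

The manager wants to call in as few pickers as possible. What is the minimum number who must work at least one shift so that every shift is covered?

10 slots to fill and no one can take more than 3, so at least ⌈10/3⌉ = 4 pickers are needed.
Diallo, Ivanova, Quispe, and Mbeki alone can cover everything: Aug 1→Quispe, Aug 2→Diallo, Aug 3→Ivanova, Aug 4→Ivanova, Aug 5→Mbeki, Aug 6→Diallo, Aug 7→Ivanova, Aug 8→Mbeki, Aug 9→Quispe, Aug 10→Mbeki.

4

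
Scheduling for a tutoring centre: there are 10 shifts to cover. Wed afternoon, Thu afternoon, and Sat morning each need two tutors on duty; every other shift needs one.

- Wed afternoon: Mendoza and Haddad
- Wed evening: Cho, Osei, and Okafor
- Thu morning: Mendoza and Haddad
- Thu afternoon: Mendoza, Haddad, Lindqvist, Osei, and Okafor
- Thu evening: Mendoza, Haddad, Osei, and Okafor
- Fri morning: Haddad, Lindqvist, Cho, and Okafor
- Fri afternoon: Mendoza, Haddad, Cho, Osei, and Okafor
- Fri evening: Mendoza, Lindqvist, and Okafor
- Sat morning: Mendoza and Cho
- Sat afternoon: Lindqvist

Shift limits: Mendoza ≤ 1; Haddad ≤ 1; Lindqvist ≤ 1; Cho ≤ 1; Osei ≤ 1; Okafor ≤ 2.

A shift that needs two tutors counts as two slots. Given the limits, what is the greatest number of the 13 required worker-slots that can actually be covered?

7

Total capacity across all tutors is 1+1+1+1+1+2 = 7, and 13 slots are needed, so at most 7 can be filled.
An assignment achieving 7: Wed afternoon→Mendoza+Haddad, Wed evening→Osei, Thu evening→Okafor, Fri evening→Okafor, Sat morning→Cho, Sat afternoon→Lindqvist.
Loads: Mendoza 1/1, Haddad 1/1, Lindqvist 1/1, Cho 1/1, Osei 1/1, Okafor 2/2.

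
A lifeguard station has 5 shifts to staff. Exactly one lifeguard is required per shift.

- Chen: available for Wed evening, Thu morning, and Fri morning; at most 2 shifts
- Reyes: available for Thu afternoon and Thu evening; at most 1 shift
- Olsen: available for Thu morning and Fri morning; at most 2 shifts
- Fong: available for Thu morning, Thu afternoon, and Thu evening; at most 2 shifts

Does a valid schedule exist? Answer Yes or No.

Wed evening can only be covered by Chen, so that assignment is forced.
One valid schedule: Wed evening→Chen, Thu morning→Olsen, Thu afternoon→Reyes, Thu evening→Fong, Fri morning→Chen.
Loads: Chen 2/2, Reyes 1/1, Olsen 1/2, Fong 1/2 — all within limits.

Yes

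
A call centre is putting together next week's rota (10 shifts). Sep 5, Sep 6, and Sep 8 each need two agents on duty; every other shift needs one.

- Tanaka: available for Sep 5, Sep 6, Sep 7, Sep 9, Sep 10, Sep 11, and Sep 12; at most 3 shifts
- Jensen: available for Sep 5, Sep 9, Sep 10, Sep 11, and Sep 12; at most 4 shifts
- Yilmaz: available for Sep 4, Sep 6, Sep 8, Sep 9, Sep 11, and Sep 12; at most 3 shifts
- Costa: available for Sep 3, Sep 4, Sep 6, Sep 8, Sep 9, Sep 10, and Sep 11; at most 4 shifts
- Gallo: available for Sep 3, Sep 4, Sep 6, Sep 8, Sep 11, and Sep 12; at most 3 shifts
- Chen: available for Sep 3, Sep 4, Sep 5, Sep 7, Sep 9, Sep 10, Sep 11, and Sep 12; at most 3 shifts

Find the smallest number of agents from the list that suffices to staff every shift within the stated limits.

4

13 slots to fill and no one can take more than 4, so at least ⌈13/4⌉ = 4 agents are needed.
Tanaka, Jensen, Yilmaz, and Costa alone can cover everything: Sep 3→Costa, Sep 4→Yilmaz, Sep 5→Tanaka+Jensen, Sep 6→Tanaka+Yilmaz, Sep 7→Tanaka, Sep 8→Yilmaz+Costa, Sep 9→Jensen, Sep 10→Jensen, Sep 11→Costa, Sep 12→Jensen.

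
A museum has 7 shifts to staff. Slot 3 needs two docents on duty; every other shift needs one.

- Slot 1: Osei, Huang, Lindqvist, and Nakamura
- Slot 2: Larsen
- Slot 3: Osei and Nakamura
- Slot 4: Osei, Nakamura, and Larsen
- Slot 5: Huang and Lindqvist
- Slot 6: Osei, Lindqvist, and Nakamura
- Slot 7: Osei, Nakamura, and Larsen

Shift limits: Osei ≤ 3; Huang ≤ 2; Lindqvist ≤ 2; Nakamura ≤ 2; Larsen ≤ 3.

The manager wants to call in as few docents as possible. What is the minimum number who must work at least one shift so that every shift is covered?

8 slots to fill and no one can take more than 3, so at least ⌈8/3⌉ = 3 docents are needed.
Shifts {Slot 2, Slot 3, Slot 5} need 4 slots, but among the docents available for them (Osei, Huang, Lindqvist, Nakamura, and Larsen) any 3 together supply at most 3. So 3 docents are not enough.
Osei, Huang, Nakamura, and Larsen alone can cover everything: Slot 1→Osei, Slot 2→Larsen, Slot 3→Osei+Nakamura, Slot 4→Nakamura, Slot 5→Huang, Slot 6→Osei, Slot 7→Larsen.

4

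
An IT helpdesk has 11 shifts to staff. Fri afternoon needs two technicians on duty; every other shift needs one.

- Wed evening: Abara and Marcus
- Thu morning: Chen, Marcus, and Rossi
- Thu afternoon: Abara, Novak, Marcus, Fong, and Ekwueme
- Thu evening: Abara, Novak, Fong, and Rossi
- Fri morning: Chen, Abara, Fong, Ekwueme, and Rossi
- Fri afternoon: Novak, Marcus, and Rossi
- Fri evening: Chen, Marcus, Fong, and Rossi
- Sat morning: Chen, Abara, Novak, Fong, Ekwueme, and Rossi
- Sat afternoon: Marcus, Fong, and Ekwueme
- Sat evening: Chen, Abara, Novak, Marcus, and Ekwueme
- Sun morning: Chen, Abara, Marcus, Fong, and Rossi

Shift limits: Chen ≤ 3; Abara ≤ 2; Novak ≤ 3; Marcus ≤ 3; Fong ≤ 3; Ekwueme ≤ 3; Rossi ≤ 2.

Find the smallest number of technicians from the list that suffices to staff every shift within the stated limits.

12 slots to fill and no one can take more than 3, so at least ⌈12/3⌉ = 4 technicians are needed.
Chen, Novak, Marcus, and Fong alone can cover everything: Wed evening→Marcus, Thu morning→Chen, Thu afternoon→Novak, Thu evening→Novak, Fri morning→Chen, Fri afternoon→Novak+Marcus, Fri evening→Fong, Sat morning→Fong, Sat afternoon→Marcus, Sat evening→Chen, Sun morning→Fong.

4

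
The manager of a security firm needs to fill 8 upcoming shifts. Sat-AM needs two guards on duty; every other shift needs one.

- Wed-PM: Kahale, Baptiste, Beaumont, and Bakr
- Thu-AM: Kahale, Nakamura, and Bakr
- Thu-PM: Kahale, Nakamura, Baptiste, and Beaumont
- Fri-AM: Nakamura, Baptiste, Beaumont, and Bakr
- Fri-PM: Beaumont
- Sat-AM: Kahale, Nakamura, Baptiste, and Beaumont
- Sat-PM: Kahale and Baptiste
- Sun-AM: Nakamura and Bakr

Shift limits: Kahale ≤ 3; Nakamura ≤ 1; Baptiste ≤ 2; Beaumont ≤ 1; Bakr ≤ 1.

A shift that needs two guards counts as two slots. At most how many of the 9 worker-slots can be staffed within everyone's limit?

Total capacity across all guards is 3+1+2+1+1 = 8, and 9 slots are needed, so at most 8 can be filled.
An assignment achieving 8: Wed-PM→Kahale, Thu-AM→Kahale, Thu-PM→Baptiste, Fri-AM→Bakr, Fri-PM→Beaumont, Sat-AM→Baptiste, Sat-PM→Kahale, Sun-AM→Nakamura.
Loads: Kahale 3/3, Nakamura 1/1, Baptiste 2/2, Beaumont 1/1, Bakr 1/1.

8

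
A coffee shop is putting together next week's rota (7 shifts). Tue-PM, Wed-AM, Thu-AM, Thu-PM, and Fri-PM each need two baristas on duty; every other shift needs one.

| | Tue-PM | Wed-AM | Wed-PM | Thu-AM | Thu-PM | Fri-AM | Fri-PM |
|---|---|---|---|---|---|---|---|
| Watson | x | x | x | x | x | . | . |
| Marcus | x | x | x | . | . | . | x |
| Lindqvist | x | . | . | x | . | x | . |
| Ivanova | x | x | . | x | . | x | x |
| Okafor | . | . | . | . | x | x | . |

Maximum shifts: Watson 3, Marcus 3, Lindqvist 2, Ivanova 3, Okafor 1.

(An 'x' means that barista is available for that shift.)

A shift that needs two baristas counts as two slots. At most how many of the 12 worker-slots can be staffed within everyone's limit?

12

Total capacity across all baristas is 3+3+2+3+1 = 12, and 12 slots are needed, so at most 12 can be filled.
An assignment achieving 12: Tue-PM→Marcus+Ivanova, Wed-AM→Watson+Marcus, Wed-PM→Watson, Thu-AM→Lindqvist+Ivanova, Thu-PM→Watson+Okafor, Fri-AM→Lindqvist, Fri-PM→Marcus+Ivanova.
Loads: Watson 3/3, Marcus 3/3, Lindqvist 2/2, Ivanova 3/3, Okafor 1/1.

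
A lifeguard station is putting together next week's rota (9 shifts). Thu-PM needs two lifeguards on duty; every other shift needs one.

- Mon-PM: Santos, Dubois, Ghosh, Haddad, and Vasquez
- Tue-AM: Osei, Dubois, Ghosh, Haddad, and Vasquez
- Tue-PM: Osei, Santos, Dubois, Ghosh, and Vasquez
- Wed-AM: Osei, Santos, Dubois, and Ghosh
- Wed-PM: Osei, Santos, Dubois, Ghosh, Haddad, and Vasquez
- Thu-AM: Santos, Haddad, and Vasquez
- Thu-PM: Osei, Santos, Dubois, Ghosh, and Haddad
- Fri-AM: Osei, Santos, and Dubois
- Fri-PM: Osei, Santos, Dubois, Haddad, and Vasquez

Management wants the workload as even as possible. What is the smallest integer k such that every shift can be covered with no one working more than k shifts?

2

With 6 lifeguards and 10 worker-slots to fill, someone must work at least ⌈10/6⌉ = 2 shifts, so k ≥ 2.
k = 2 works: Mon-PM→Santos, Tue-AM→Dubois, Tue-PM→Dubois, Wed-AM→Osei, Wed-PM→Ghosh, Thu-AM→Santos, Thu-PM→Ghosh+Haddad, Fri-AM→Osei, Fri-PM→Haddad.
Loads: Osei 2, Santos 2, Dubois 2, Ghosh 2, Haddad 2, Vasquez 0 — all ≤ 2.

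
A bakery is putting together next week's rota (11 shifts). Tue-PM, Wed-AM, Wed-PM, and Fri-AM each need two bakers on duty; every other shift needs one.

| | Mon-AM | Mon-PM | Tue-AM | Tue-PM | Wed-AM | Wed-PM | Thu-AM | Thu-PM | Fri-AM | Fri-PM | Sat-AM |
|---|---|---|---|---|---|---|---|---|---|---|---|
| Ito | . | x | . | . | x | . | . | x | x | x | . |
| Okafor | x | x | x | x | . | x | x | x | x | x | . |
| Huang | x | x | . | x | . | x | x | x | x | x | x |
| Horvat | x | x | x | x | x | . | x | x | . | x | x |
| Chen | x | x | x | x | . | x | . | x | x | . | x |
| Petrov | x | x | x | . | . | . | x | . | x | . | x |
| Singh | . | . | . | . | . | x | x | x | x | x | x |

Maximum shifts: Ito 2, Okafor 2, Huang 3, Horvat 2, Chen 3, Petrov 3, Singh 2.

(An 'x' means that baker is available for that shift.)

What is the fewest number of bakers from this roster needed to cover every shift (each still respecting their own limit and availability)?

15 slots to fill and no one can take more than 3, so at least ⌈15/3⌉ = 5 bakers are needed.
Any 5 bakers together have capacity at most 3+3+3+2+2 = 13 < 15 slots, so 5 can never suffice.
Ito, Okafor, Huang, Horvat, Chen, and Petrov alone can cover everything: Mon-AM→Petrov, Mon-PM→Petrov, Tue-AM→Okafor, Tue-PM→Horvat+Chen, Wed-AM→Ito+Horvat, Wed-PM→Okafor+Huang, Thu-AM→Huang, Thu-PM→Chen, Fri-AM→Chen+Petrov, Fri-PM→Ito, Sat-AM→Huang.

6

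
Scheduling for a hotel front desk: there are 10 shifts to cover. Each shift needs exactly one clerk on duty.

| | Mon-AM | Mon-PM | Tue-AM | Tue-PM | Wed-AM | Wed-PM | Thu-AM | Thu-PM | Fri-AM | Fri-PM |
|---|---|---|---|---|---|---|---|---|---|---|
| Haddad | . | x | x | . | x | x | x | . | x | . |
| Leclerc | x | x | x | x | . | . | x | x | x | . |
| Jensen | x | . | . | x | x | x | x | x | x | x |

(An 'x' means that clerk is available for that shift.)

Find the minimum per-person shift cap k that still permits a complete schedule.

4

With 3 clerks and 10 worker-slots to fill, someone must work at least ⌈10/3⌉ = 4 shifts, so k ≥ 4.
k = 4 works: Mon-AM→Leclerc, Mon-PM→Haddad, Tue-AM→Haddad, Tue-PM→Leclerc, Wed-AM→Haddad, Wed-PM→Haddad, Thu-AM→Leclerc, Thu-PM→Leclerc, Fri-AM→Jensen, Fri-PM→Jensen.
Loads: Haddad 4, Leclerc 4, Jensen 2 — all ≤ 4.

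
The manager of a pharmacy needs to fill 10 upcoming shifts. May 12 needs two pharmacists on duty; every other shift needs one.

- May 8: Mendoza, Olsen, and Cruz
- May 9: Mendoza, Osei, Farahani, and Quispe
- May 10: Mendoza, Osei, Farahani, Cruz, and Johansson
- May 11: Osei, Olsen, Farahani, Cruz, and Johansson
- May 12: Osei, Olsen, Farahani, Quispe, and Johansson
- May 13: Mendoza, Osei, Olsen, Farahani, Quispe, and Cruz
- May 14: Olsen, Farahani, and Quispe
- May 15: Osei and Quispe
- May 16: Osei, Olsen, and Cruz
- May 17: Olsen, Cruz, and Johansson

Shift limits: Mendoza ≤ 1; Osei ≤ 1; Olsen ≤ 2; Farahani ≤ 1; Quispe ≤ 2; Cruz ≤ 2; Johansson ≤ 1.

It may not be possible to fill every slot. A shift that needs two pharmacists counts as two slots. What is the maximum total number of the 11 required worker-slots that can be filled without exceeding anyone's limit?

10

Total capacity across all pharmacists is 1+1+2+1+2+2+1 = 10, and 11 slots are needed, so at most 10 can be filled.
An assignment achieving 10: May 8→Mendoza, May 9→Farahani, May 10→Cruz, May 11→Johansson, May 12→Quispe, May 13→Quispe, May 14→Olsen, May 15→Osei, May 16→Olsen, May 17→Cruz.
Loads: Mendoza 1/1, Osei 1/1, Olsen 2/2, Farahani 1/1, Quispe 2/2, Cruz 2/2, Johansson 1/1.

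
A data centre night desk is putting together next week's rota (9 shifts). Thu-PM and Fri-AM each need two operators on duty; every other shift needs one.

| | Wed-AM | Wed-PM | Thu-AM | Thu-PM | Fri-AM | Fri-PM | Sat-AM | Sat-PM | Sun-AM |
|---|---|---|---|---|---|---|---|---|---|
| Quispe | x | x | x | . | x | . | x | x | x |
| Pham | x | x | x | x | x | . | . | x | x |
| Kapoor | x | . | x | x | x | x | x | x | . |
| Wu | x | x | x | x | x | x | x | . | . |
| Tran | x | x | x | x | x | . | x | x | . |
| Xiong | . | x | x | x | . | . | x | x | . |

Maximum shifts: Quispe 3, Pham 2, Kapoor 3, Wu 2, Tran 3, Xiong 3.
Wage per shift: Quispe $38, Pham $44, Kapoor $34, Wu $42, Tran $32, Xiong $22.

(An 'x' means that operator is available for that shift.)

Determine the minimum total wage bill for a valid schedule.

$340

Picking the cheapest available operator for each shift independently would cost $312, but that ignores the shift limits.
An optimal schedule: Wed-AM→Tran, Wed-PM→Xiong, Thu-AM→Tran, Thu-PM→Tran+Kapoor, Fri-AM→Kapoor+Quispe, Fri-PM→Kapoor, Sat-AM→Xiong, Sat-PM→Xiong, Sun-AM→Quispe.
Total: 32 + 22 + 32 + 32 + 34 + 34 + 38 + 34 + 22 + 22 + 38 = $340.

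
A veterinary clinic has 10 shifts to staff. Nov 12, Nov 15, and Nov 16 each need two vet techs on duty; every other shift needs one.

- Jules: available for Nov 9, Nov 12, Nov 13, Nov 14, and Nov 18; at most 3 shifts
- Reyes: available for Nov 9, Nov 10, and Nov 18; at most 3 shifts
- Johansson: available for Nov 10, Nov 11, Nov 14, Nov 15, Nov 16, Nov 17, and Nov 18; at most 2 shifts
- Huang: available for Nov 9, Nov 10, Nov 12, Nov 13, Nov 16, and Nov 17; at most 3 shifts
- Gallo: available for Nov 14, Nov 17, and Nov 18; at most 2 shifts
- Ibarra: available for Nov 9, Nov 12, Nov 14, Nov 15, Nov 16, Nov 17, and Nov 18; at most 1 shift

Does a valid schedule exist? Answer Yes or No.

Total capacity is 14 and 13 slots are needed, so capacity alone doesn't rule it out.
Shifts {Nov 11, Nov 15, Nov 16} need 5 worker-slots in total, but the vet techs available for any of those shifts (Johansson, Huang, and Ibarra) can supply at most 4 among them. So no valid schedule exists.

No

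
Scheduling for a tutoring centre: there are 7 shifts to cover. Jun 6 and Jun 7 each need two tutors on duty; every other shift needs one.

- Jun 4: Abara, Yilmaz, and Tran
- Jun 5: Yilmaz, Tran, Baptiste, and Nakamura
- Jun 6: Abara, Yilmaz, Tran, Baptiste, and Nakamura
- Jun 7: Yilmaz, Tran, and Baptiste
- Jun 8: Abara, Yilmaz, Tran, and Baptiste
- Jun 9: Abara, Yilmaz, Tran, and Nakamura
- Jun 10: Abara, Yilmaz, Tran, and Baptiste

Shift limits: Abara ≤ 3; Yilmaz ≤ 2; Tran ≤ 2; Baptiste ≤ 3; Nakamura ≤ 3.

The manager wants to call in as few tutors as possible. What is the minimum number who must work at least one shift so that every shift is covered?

4

9 slots to fill and no one can take more than 3, so at least ⌈9/3⌉ = 3 tutors are needed.
No set of 3 tutors can cover every shift (each such set leaves at least one shift with no one available or exceeds a cap).
Abara, Yilmaz, Tran, and Baptiste alone can cover everything: Jun 4→Abara, Jun 5→Yilmaz, Jun 6→Tran+Baptiste, Jun 7→Yilmaz+Tran, Jun 8→Abara, Jun 9→Abara, Jun 10→Baptiste.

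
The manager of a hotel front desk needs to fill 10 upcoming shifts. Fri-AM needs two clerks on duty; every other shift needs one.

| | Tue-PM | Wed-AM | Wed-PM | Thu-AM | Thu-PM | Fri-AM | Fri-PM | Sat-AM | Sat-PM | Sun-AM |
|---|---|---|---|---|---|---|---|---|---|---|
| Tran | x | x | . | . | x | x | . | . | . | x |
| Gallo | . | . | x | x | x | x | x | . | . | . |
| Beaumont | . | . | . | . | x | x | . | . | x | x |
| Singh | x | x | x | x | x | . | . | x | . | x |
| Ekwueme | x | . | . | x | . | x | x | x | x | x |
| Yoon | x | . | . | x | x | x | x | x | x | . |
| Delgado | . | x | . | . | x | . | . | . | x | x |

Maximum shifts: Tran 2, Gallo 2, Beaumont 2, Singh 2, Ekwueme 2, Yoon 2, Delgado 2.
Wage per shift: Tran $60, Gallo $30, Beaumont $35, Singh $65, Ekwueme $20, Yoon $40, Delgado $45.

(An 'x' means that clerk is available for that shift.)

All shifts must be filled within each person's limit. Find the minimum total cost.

Picking the cheapest available clerk for each shift independently would cost $275, but that ignores the shift limits.
An optimal schedule: Tue-PM→Yoon, Wed-AM→Delgado, Wed-PM→Gallo, Thu-AM→Gallo, Thu-PM→Delgado, Fri-AM→Yoon+Tran, Fri-PM→Ekwueme, Sat-AM→Ekwueme, Sat-PM→Beaumont, Sun-AM→Beaumont.
Total: 40 + 45 + 30 + 30 + 45 + 40 + 60 + 20 + 20 + 35 + 35 = $400.

$400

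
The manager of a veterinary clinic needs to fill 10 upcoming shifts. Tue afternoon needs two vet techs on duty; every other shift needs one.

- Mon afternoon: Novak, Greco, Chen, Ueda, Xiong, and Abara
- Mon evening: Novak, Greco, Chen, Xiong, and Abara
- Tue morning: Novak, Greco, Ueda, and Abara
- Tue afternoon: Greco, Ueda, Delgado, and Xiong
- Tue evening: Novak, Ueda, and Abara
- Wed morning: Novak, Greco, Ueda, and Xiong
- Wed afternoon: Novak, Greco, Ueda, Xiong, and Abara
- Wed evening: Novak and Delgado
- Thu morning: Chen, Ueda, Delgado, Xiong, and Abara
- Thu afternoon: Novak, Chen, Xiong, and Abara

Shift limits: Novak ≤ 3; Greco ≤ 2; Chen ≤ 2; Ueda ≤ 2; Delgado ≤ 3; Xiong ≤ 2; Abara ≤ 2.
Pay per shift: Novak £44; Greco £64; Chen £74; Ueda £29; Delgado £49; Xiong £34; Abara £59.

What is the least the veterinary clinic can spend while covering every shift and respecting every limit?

£464

Picking the cheapest available vet tech for each shift independently would cost £349, but that ignores the shift limits.
An optimal schedule: Mon afternoon→Abara, Mon evening→Novak, Tue morning→Ueda, Tue afternoon→Xiong+Delgado, Tue evening→Ueda, Wed morning→Xiong, Wed afternoon→Novak, Wed evening→Delgado, Thu morning→Delgado, Thu afternoon→Novak.
Total: 59 + 44 + 29 + 34 + 49 + 29 + 34 + 44 + 49 + 49 + 44 = £464.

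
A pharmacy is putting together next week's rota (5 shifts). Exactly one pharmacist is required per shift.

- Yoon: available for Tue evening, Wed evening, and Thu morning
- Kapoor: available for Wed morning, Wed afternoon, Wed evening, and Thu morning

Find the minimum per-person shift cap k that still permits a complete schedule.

3

With 2 pharmacists and 5 worker-slots to fill, someone must work at least ⌈5/2⌉ = 3 shifts, so k ≥ 3.
k = 3 works: Tue evening→Yoon, Wed morning→Kapoor, Wed afternoon→Kapoor, Wed evening→Yoon, Thu morning→Yoon.
Loads: Yoon 3, Kapoor 2 — all ≤ 3.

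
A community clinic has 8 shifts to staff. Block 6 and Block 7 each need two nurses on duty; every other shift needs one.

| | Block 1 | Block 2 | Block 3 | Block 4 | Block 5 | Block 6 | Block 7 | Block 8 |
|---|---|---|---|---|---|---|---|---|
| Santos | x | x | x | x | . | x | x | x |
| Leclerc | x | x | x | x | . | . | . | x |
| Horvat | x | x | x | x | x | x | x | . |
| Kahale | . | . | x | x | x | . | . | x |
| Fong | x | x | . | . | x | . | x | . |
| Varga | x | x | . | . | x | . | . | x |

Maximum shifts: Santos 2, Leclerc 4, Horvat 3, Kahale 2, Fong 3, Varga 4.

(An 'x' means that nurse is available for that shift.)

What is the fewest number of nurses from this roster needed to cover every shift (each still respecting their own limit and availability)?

4

10 slots to fill and no one can take more than 4, so at least ⌈10/4⌉ = 3 nurses are needed.
No set of 3 nurses can cover every shift (each such set leaves at least one shift with no one available or exceeds a cap).
Santos, Leclerc, Horvat, and Kahale alone can cover everything: Block 1→Leclerc, Block 2→Leclerc, Block 3→Leclerc, Block 4→Kahale, Block 5→Horvat, Block 6→Santos+Horvat, Block 7→Santos+Horvat, Block 8→Leclerc.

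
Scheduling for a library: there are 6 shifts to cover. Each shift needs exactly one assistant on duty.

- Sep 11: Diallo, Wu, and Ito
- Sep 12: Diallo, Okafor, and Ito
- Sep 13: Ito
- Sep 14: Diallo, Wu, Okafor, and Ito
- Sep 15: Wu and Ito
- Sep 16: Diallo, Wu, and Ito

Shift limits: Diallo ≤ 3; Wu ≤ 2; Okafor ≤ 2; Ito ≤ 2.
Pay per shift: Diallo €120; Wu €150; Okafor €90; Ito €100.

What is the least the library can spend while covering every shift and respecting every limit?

Sep 13 can only be covered by Ito, so that assignment is forced.
Picking the cheapest available assistant for each shift independently would cost €580, but that ignores the shift limits.
An optimal schedule: Sep 11→Diallo, Sep 12→Okafor, Sep 13→Ito, Sep 14→Okafor, Sep 15→Ito, Sep 16→Diallo.
Total: 120 + 90 + 100 + 90 + 100 + 120 = €620.

€620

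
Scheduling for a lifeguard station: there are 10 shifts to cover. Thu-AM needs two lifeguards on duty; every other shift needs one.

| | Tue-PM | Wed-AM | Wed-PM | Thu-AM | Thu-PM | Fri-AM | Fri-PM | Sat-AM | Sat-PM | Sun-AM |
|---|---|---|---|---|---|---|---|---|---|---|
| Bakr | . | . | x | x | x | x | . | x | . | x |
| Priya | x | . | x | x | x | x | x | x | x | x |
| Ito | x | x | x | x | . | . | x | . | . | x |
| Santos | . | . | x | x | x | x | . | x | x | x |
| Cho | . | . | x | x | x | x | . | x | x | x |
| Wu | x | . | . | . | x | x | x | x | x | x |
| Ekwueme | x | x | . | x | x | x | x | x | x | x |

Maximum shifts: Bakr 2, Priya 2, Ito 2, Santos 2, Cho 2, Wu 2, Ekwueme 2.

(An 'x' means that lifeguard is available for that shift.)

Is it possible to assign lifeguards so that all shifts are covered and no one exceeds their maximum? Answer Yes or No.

Yes

One valid schedule: Tue-PM→Priya, Wed-AM→Ito, Wed-PM→Bakr, Thu-AM→Cho+Ekwueme, Thu-PM→Bakr, Fri-AM→Santos, Fri-PM→Priya, Sat-AM→Cho, Sat-PM→Santos, Sun-AM→Ito.
Loads: Bakr 2/2, Priya 2/2, Ito 2/2, Santos 2/2, Cho 2/2, Wu 0/2, Ekwueme 1/2 — all within limits.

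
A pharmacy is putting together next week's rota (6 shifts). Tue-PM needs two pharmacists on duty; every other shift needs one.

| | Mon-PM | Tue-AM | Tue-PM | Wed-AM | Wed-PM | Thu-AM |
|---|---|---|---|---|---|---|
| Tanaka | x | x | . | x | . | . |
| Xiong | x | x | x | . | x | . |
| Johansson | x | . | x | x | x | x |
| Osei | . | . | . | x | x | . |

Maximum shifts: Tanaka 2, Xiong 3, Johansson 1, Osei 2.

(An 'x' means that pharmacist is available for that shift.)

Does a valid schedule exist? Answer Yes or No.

Total capacity is 8 and 7 slots are needed, so capacity alone doesn't rule it out.
Shifts {Tue-PM, Thu-AM} need 3 worker-slots in total, but the pharmacists available for any of those shifts (Xiong and Johansson) can supply at most 2 among them. So no valid schedule exists.

No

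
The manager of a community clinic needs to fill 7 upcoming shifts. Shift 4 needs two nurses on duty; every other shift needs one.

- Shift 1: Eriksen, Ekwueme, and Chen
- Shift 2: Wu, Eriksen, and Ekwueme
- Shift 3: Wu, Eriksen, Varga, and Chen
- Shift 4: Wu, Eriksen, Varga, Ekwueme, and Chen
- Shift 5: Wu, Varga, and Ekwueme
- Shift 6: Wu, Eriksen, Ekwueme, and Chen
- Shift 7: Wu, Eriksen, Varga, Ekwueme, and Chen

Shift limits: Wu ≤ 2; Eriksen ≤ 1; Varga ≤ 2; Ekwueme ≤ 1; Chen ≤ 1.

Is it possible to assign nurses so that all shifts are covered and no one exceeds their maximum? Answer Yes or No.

No

Total capacity is 2+1+2+1+1 = 7 but 8 worker-slots are needed — infeasible.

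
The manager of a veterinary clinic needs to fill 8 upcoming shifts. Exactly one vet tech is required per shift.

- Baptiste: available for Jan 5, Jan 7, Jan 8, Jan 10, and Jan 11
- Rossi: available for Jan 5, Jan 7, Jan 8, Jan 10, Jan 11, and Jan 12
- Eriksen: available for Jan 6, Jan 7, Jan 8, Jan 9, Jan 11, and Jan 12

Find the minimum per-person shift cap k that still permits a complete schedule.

3

With 3 vet techs and 8 worker-slots to fill, someone must work at least ⌈8/3⌉ = 3 shifts, so k ≥ 3.
k = 3 works: Jan 5→Baptiste, Jan 6→Eriksen, Jan 7→Baptiste, Jan 8→Rossi, Jan 9→Eriksen, Jan 10→Baptiste, Jan 11→Rossi, Jan 12→Rossi.
Loads: Baptiste 3, Rossi 3, Eriksen 2 — all ≤ 3.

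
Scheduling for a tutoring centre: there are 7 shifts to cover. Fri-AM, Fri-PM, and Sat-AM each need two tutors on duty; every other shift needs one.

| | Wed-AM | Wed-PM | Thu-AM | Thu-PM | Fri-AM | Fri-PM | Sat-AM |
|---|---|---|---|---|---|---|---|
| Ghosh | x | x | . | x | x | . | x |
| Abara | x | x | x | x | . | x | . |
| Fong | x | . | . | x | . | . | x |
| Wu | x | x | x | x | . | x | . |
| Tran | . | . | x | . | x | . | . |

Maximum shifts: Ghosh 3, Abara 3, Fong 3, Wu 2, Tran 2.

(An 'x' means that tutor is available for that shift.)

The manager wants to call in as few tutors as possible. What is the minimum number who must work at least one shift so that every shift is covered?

5

10 slots to fill and no one can take more than 3, so at least ⌈10/3⌉ = 4 tutors are needed.
Shifts {Fri-AM, Fri-PM, Sat-AM} need 6 slots, but among the tutors available for them (Ghosh, Abara, Fong, Wu, and Tran) any 4 together supply at most 5. So 4 tutors are not enough.
Ghosh, Abara, Fong, Wu, and Tran alone can cover everything: Wed-AM→Abara, Wed-PM→Ghosh, Thu-AM→Abara, Thu-PM→Fong, Fri-AM→Ghosh+Tran, Fri-PM→Abara+Wu, Sat-AM→Ghosh+Fong.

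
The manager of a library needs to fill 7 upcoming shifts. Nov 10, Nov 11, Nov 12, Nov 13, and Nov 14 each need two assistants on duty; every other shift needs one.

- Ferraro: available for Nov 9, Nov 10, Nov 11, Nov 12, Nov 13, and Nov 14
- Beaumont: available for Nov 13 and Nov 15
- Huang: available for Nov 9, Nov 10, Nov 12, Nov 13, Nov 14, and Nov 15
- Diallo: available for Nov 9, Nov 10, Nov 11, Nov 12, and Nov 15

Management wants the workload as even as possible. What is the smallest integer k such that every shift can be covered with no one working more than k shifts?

With 4 assistants and 12 worker-slots to fill, someone must work at least ⌈12/4⌉ = 3 shifts, so k ≥ 3.
k = 3 is infeasible (exhaustive check).
k = 4 works: Nov 9→Ferraro, Nov 10→Ferraro+Huang, Nov 11→Ferraro+Diallo, Nov 12→Huang+Diallo, Nov 13→Beaumont+Huang, Nov 14→Ferraro+Huang, Nov 15→Beaumont.
Loads: Ferraro 4, Beaumont 2, Huang 4, Diallo 2 — all ≤ 4.

4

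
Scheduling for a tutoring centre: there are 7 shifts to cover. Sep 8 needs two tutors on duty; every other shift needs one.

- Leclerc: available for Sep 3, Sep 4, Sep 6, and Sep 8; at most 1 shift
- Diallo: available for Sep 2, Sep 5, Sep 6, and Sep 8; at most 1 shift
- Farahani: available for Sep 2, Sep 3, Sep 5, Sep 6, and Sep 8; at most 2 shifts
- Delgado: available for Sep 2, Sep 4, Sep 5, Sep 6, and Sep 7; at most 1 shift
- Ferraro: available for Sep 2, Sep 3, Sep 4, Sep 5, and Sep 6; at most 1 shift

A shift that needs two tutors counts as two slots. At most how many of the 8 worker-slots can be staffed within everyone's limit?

Total capacity across all tutors is 1+1+2+1+1 = 6, and 8 slots are needed, so at most 6 can be filled.
An assignment achieving 6: Sep 2→Farahani, Sep 3→Leclerc, Sep 4→Ferraro, Sep 7→Delgado, Sep 8→Diallo+Farahani.
Loads: Leclerc 1/1, Diallo 1/1, Farahani 2/2, Delgado 1/1, Ferraro 1/1.

6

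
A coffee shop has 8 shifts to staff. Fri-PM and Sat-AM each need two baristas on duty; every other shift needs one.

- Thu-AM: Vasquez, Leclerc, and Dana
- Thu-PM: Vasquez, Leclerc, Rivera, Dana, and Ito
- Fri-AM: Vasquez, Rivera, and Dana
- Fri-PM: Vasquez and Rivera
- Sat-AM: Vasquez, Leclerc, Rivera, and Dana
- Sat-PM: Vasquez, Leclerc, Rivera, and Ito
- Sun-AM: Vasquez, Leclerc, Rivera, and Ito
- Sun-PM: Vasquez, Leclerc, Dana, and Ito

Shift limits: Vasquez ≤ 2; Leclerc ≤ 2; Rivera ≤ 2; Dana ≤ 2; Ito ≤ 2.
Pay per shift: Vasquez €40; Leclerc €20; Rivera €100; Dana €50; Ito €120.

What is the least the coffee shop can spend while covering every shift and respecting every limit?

€660

Fri-PM can only be covered by Vasquez and Rivera, so that assignment is forced.
Picking the cheapest available barista for each shift independently would cost €340, but that ignores the shift limits.
An optimal schedule: Thu-AM→Vasquez, Thu-PM→Ito, Fri-AM→Rivera, Fri-PM→Vasquez+Rivera, Sat-AM→Leclerc+Dana, Sat-PM→Leclerc, Sun-AM→Ito, Sun-PM→Dana.
Total: 40 + 120 + 100 + 40 + 100 + 20 + 50 + 20 + 120 + 50 = €660.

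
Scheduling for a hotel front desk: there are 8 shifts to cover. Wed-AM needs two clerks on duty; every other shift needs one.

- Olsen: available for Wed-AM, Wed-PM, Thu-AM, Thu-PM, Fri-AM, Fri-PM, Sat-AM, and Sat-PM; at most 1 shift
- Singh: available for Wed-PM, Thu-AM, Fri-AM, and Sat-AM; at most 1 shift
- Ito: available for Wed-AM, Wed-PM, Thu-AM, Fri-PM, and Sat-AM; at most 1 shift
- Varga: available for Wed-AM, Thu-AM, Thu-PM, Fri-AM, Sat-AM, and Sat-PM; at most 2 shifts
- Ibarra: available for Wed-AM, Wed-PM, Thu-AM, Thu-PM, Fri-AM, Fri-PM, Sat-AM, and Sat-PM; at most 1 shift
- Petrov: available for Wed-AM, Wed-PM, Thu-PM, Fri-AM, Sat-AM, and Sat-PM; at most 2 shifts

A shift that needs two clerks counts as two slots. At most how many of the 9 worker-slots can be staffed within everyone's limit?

Total capacity across all clerks is 1+1+1+2+1+2 = 8, and 9 slots are needed, so at most 8 can be filled.
An assignment achieving 8: Wed-AM→Ito+Ibarra, Wed-PM→Singh, Thu-PM→Varga, Fri-AM→Petrov, Fri-PM→Olsen, Sat-AM→Petrov, Sat-PM→Varga.
Loads: Olsen 1/1, Singh 1/1, Ito 1/1, Varga 2/2, Ibarra 1/1, Petrov 2/2.

8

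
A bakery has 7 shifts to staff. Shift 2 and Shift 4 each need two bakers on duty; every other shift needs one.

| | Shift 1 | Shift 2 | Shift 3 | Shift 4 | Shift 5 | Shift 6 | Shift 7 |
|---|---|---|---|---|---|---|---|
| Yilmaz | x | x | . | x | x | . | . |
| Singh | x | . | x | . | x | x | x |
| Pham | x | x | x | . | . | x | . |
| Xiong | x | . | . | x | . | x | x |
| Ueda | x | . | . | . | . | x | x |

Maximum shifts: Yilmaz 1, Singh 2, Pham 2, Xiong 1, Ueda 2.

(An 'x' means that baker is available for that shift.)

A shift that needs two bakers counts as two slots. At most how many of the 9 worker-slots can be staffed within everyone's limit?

Total capacity across all bakers is 1+2+2+1+2 = 8, and 9 slots are needed, so at most 8 can be filled.
An assignment achieving 8: Shift 1→Ueda, Shift 2→Yilmaz+Pham, Shift 3→Singh, Shift 4→Xiong, Shift 5→Singh, Shift 6→Pham, Shift 7→Ueda.
Loads: Yilmaz 1/1, Singh 2/2, Pham 2/2, Xiong 1/1, Ueda 2/2.

8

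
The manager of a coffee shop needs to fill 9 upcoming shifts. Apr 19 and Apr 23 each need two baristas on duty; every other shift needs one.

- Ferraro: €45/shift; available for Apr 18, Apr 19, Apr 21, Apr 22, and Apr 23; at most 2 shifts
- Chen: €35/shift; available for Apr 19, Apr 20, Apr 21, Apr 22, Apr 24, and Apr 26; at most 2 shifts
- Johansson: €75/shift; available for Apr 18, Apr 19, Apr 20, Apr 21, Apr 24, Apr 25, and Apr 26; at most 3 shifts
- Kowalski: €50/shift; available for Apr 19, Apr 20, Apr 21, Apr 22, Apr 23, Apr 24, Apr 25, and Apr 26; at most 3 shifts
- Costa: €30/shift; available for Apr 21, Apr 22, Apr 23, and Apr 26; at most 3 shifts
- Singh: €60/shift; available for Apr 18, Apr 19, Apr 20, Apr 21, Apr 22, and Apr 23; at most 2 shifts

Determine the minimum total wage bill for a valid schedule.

Picking the cheapest available barista for each shift independently would cost €410, but that ignores the shift limits.
An optimal schedule: Apr 18→Ferraro, Apr 19→Kowalski+Singh, Apr 20→Chen, Apr 21→Costa, Apr 22→Costa, Apr 23→Ferraro+Kowalski, Apr 24→Chen, Apr 25→Kowalski, Apr 26→Costa.
Total: 45 + 50 + 60 + 35 + 30 + 30 + 45 + 50 + 35 + 50 + 30 = €460.

€460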